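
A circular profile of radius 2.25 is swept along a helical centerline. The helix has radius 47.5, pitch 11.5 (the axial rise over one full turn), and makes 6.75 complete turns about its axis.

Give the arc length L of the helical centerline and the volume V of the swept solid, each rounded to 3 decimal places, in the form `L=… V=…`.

2πR = 2π·47.5 = 298.451302
per-turn = √(298.451302² + 11.5²) = √(89073.1797 + 132.25) = √89205.4297 = 298.672780
L = 6.75 × 298.672780 = 2016.041267
V = π·2.25² × L = 15.904313 × 2016.041267 = 32063.750951

L=2016.041 V=32063.751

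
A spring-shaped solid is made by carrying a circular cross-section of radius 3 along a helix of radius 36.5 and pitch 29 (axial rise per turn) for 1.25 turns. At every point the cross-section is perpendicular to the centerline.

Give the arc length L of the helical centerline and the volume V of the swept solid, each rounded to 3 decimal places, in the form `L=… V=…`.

2πR = 2π·36.5 = 229.336264
per-turn = √(229.336264² + 29²) = √(52595.1219 + 841) = √53436.1219 = 231.162544
L = 1.25 × 231.162544 = 288.953180
V = π·3² × L = 28.274334 × 288.953180 = 8169.958696

L=288.953 V=8169.959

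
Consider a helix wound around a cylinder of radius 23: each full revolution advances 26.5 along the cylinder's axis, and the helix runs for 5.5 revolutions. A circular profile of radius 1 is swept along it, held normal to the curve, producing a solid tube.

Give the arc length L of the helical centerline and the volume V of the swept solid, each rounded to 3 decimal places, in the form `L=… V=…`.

2πR = 2π·23 = 144.513262
per-turn = √(144.513262² + 26.5²) = √(20884.0829 + 702.25) = √21586.3329 = 146.922881
L = 5.5 × 146.922881 = 808.075845
V = π·1² × L = 3.141593 × 808.075845 = 2538.645137

L=808.076 V=2538.645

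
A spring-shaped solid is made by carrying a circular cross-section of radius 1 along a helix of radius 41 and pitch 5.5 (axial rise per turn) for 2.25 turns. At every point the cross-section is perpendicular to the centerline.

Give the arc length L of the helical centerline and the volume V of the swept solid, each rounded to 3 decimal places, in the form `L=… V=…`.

2πR = 2π·41 = 257.610598
per-turn = √(257.610598² + 5.5²) = √(66363.2200 + 30.25) = √66393.4700 = 257.669304
L = 2.25 × 257.669304 = 579.755933
V = π·1² × L = 3.141593 × 579.755933 = 1821.356980

L=579.756 V=1821.357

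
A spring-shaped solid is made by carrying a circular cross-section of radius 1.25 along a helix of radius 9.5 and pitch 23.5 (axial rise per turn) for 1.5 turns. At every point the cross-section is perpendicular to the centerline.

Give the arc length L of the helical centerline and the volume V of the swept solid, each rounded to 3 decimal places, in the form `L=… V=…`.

L=96.224 V=472.341

2πR = 2π·9.5 = 59.690260
per-turn = √(59.690260² + 23.5²) = √(3562.9272 + 552.25) = √4115.1772 = 64.149647
L = 1.5 × 64.149647 = 96.224470
V = π·1.25² × L = 4.908739 × 96.224470 = 472.340764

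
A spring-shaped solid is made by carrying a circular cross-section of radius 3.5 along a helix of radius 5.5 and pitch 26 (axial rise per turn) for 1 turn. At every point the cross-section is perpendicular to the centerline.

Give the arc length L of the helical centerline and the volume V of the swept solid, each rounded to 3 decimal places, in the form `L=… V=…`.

L=43.246 V=1664.304

2πR = 2π·5.5 = 34.557519
per-turn = √(34.557519² + 26²) = √(1194.2221 + 676) = √1870.2221 = 43.246065
L = 1 × 43.246065 = 43.246065
V = π·3.5² × L = 38.484510 × 43.246065 = 1664.303619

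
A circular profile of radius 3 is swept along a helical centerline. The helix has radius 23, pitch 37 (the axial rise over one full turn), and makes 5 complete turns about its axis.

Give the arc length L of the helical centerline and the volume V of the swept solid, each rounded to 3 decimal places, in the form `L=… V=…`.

L=745.873 V=21089.072

2πR = 2π·23 = 144.513262
per-turn = √(144.513262² + 37²) = √(20884.0829 + 1369) = √22253.0829 = 149.174672
L = 5 × 149.174672 = 745.873362
V = π·3² × L = 28.274334 × 745.873362 = 21089.072484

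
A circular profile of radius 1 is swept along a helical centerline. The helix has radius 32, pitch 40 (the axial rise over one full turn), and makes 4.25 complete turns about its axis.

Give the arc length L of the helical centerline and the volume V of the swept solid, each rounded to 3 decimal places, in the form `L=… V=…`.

2πR = 2π·32 = 201.061930
per-turn = √(201.061930² + 40²) = √(40425.8996 + 1600) = √42025.8996 = 205.002194
L = 4.25 × 205.002194 = 871.259325
V = π·1² × L = 3.141593 × 871.259325 = 2737.141896

L=871.259 V=2737.142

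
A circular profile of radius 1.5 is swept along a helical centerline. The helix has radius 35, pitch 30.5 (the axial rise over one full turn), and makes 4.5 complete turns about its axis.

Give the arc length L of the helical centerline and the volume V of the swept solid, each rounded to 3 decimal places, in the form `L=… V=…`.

2πR = 2π·35 = 219.911486
per-turn = √(219.911486² + 30.5²) = √(48361.0616 + 930.25) = √49291.3116 = 222.016467
L = 4.5 × 222.016467 = 999.074101
V = π·1.5² × L = 7.068583 × 999.074101 = 7062.038676

L=999.074 V=7062.039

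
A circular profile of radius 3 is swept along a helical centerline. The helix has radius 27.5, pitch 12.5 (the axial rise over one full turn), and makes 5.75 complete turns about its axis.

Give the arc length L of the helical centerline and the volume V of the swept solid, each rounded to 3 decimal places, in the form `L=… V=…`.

L=996.125 V=28164.774

2πR = 2π·27.5 = 172.787596
per-turn = √(172.787596² + 12.5²) = √(29855.5533 + 156.25) = √30011.8033 = 173.239151
L = 5.75 × 173.239151 = 996.125116
V = π·3² × L = 28.274334 × 996.125116 = 28164.774123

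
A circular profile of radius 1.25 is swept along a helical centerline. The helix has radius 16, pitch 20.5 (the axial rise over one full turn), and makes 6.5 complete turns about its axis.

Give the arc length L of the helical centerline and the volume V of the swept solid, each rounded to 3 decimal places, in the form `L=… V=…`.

2πR = 2π·16 = 100.530965
per-turn = √(100.530965² + 20.5²) = √(10106.4749 + 420.25) = √10526.7249 = 102.599829
L = 6.5 × 102.599829 = 666.898888
V = π·1.25² × L = 4.908739 × 666.898888 = 3273.632263

L=666.899 V=3273.632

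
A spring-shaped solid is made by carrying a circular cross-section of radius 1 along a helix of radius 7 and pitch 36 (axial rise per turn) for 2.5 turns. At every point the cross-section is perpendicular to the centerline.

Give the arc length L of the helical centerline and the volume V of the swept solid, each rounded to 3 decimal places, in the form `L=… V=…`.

2πR = 2π·7 = 43.982297
per-turn = √(43.982297² + 36²) = √(1934.4425 + 1296) = √3230.4425 = 56.836981
L = 2.5 × 56.836981 = 142.092454
V = π·1² × L = 3.141593 × 142.092454 = 446.396609

L=142.092 V=446.397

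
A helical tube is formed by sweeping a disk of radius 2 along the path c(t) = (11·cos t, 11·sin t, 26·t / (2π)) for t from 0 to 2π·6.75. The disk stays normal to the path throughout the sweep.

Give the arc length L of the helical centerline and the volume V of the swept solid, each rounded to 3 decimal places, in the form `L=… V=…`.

2πR = 2π·11 = 69.115038
per-turn = √(69.115038² + 26²) = √(4776.8885 + 676) = √5452.8885 = 73.843676
L = 6.75 × 73.843676 = 498.444815
V = π·2² × L = 12.566371 × 498.444815 = 6263.642277

L=498.445 V=6263.642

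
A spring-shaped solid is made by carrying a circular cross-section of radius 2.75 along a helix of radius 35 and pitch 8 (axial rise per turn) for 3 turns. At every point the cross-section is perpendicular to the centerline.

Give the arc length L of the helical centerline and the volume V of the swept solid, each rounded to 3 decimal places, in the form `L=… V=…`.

L=660.171 V=15684.533

2πR = 2π·35 = 219.911486
per-turn = √(219.911486² + 8²) = √(48361.0616 + 64) = √48425.0616 = 220.056951
L = 3 × 220.056951 = 660.170852
V = π·2.75² × L = 23.758294 × 660.170852 = 15684.533489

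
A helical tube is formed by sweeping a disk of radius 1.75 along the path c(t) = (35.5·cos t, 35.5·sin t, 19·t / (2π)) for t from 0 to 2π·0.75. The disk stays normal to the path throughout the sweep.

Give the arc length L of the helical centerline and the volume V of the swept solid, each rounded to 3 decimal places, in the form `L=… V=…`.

2πR = 2π·35.5 = 223.053078
per-turn = √(223.053078² + 19²) = √(49752.6758 + 361) = √50113.6758 = 223.860840
L = 0.75 × 223.860840 = 167.895630
V = π·1.75² × L = 9.621128 × 167.895630 = 1615.345265

L=167.896 V=1615.345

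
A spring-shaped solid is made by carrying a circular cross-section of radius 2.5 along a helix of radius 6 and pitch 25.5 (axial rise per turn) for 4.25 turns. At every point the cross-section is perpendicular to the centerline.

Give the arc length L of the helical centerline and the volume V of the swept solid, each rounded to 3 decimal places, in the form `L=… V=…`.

2πR = 2π·6 = 37.699112
per-turn = √(37.699112² + 25.5²) = √(1421.2230 + 650.25) = √2071.4730 = 45.513438
L = 4.25 × 45.513438 = 193.432111
V = π·2.5² × L = 19.634954 × 193.432111 = 3798.030623

L=193.432 V=3798.031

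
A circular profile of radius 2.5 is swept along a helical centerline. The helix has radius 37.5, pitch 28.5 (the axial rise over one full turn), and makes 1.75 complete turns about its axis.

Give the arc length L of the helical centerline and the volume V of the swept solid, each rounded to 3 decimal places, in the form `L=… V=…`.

L=415.339 V=8155.171

2πR = 2π·37.5 = 235.619449
per-turn = √(235.619449² + 28.5²) = √(55516.5248 + 812.25) = √56328.7748 = 237.336838
L = 1.75 × 237.336838 = 415.339467
V = π·2.5² × L = 19.634954 × 415.339467 = 8155.171360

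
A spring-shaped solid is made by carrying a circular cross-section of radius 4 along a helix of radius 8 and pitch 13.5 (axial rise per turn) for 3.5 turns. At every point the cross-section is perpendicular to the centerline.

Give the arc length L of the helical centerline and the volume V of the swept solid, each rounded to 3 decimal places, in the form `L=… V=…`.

2πR = 2π·8 = 50.265482
per-turn = √(50.265482² + 13.5²) = √(2526.6187 + 182.25) = √2708.8687 = 52.046794
L = 3.5 × 52.046794 = 182.163778
V = π·4² × L = 50.265482 × 182.163778 = 9156.550172

L=182.164 V=9156.550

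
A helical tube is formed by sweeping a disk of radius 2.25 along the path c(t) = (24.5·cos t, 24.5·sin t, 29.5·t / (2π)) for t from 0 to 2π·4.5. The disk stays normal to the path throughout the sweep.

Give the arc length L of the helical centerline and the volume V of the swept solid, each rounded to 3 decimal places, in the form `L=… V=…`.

L=705.326 V=11217.730

2πR = 2π·24.5 = 153.938040
per-turn = √(153.938040² + 29.5²) = √(23696.9202 + 870.25) = √24567.1702 = 156.739179
L = 4.5 × 156.739179 = 705.326305
V = π·2.25² × L = 15.904313 × 705.326305 = 11217.730180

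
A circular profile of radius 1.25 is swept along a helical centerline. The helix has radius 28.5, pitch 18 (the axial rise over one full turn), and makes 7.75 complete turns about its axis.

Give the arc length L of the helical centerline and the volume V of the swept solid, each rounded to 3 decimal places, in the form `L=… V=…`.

2πR = 2π·28.5 = 179.070781
per-turn = √(179.070781² + 18²) = √(32066.3447 + 324) = √32390.3447 = 179.973178
L = 7.75 × 179.973178 = 1394.792127
V = π·1.25² × L = 4.908739 × 1394.792127 = 6846.669845

L=1394.792 V=6846.670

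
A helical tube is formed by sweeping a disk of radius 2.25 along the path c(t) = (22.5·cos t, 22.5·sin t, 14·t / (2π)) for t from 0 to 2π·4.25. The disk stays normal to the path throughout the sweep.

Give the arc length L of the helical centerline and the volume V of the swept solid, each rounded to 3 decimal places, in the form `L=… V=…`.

2πR = 2π·22.5 = 141.371669
per-turn = √(141.371669² + 14²) = √(19985.9489 + 196) = √20181.9489 = 142.063186
L = 4.25 × 142.063186 = 603.768542
V = π·2.25² × L = 15.904313 × 603.768542 = 9602.523755

L=603.769 V=9602.524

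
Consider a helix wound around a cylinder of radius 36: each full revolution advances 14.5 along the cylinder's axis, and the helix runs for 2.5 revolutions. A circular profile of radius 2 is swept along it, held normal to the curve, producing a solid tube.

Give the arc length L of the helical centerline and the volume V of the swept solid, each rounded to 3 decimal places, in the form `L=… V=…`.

2πR = 2π·36 = 226.194671
per-turn = √(226.194671² + 14.5²) = √(51164.0292 + 210.25) = √51374.2792 = 226.658949
L = 2.5 × 226.658949 = 566.647373
V = π·2² × L = 12.566371 × 566.647373 = 7120.700894

L=566.647 V=7120.701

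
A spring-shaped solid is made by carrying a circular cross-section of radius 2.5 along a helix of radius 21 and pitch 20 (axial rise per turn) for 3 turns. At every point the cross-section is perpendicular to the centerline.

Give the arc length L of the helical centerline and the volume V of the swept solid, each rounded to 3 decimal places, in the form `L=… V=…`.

2πR = 2π·21 = 131.946891
per-turn = √(131.946891² + 20²) = √(17409.9822 + 400) = √17809.9822 = 133.454045
L = 3 × 133.454045 = 400.362135
V = π·2.5² × L = 19.634954 × 400.362135 = 7861.092146

L=400.362 V=7861.092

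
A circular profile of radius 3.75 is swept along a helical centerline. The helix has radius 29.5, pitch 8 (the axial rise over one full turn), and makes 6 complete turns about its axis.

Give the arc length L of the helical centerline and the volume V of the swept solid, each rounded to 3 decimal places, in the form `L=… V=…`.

L=1113.159 V=49177.866

2πR = 2π·29.5 = 185.353967
per-turn = √(185.353967² + 8²) = √(34356.0929 + 64) = √34420.0929 = 185.526529
L = 6 × 185.526529 = 1113.159173
V = π·3.75² × L = 44.178647 × 1113.159173 = 49177.865829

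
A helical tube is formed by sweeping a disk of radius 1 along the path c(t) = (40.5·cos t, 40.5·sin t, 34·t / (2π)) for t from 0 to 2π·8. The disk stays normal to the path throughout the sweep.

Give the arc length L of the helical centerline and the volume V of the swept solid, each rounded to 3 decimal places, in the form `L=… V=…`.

2πR = 2π·40.5 = 254.469005
per-turn = √(254.469005² + 34²) = √(64754.4745 + 1156) = √65910.4745 = 256.730354
L = 8 × 256.730354 = 2053.842829
V = π·1² × L = 3.141593 × 2053.842829 = 6452.337543

L=2053.843 V=6452.338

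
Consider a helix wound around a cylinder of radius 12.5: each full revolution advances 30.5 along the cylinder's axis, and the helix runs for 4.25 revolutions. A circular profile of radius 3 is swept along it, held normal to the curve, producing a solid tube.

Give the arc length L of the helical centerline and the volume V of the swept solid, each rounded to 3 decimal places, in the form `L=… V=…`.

L=358.080 V=10124.471

2πR = 2π·12.5 = 78.539816
per-turn = √(78.539816² + 30.5²) = √(6168.5028 + 930.25) = √7098.7528 = 84.254096
L = 4.25 × 84.254096 = 358.079909
V = π·3² × L = 28.274334 × 358.079909 = 10124.470917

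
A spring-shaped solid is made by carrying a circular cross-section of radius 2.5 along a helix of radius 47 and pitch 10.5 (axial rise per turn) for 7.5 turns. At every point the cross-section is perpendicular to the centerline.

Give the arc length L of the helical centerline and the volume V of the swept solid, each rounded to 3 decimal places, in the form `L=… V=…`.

L=2216.222 V=43515.425

2πR = 2π·47 = 295.309709
per-turn = √(295.309709² + 10.5²) = √(87207.8245 + 110.25) = √87318.0745 = 295.496319
L = 7.5 × 295.496319 = 2216.222392
V = π·2.5² × L = 19.634954 × 2216.222392 = 43515.424905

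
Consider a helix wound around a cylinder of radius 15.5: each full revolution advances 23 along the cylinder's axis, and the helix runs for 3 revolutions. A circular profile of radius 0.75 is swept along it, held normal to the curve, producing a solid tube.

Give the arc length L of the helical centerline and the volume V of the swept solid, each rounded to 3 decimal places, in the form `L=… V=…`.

L=300.205 V=530.507

2πR = 2π·15.5 = 97.389372
per-turn = √(97.389372² + 23²) = √(9484.6898 + 529) = √10013.6898 = 100.068426
L = 3 × 100.068426 = 300.205277
V = π·0.75² × L = 1.767146 × 300.205277 = 530.506515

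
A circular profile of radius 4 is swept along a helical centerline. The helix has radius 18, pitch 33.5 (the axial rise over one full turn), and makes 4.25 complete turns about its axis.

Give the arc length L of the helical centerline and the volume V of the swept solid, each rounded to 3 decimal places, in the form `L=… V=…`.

2πR = 2π·18 = 113.097336
per-turn = √(113.097336² + 33.5²) = √(12791.0073 + 1122.25) = √13913.2573 = 117.954471
L = 4.25 × 117.954471 = 501.306503
V = π·4² × L = 50.265482 × 501.306503 = 25198.413237

L=501.307 V=25198.413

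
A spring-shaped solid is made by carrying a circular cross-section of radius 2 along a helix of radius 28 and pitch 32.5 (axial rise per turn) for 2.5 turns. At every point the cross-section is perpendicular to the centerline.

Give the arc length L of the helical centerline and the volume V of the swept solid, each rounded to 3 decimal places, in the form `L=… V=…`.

L=447.265 V=5620.495

2πR = 2π·28 = 175.929189
per-turn = √(175.929189² + 32.5²) = √(30951.0794 + 1056.25) = √32007.3294 = 178.905923
L = 2.5 × 178.905923 = 447.264808
V = π·2² × L = 12.566371 × 447.264808 = 5620.495344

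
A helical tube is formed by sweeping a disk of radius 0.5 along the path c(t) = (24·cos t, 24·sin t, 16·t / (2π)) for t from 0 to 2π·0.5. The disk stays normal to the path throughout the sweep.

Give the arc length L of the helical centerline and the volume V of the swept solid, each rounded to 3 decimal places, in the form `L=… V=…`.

L=75.821 V=59.550

2πR = 2π·24 = 150.796447
per-turn = √(150.796447² + 16²) = √(22739.5685 + 256) = √22995.5685 = 151.642898
L = 0.5 × 151.642898 = 75.821449
V = π·0.5² × L = 0.785398 × 75.821449 = 59.550027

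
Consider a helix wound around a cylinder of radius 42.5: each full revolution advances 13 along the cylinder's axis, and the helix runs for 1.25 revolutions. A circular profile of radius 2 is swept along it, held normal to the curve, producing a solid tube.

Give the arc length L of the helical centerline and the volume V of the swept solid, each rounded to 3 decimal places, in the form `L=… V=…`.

2πR = 2π·42.5 = 267.035376
per-turn = √(267.035376² + 13²) = √(71307.8918 + 169) = √71476.8918 = 267.351626
L = 1.25 × 267.351626 = 334.189532
V = π·2² × L = 12.566371 × 334.189532 = 4199.549517

L=334.190 V=4199.550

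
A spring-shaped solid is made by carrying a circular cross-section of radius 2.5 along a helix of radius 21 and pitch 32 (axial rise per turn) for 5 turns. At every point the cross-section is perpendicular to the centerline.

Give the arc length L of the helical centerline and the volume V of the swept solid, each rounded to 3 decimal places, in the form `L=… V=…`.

2πR = 2π·21 = 131.946891
per-turn = √(131.946891² + 32²) = √(17409.9822 + 1024) = √18433.9822 = 135.771802
L = 5 × 135.771802 = 678.859009
V = π·2.5² × L = 19.634954 × 678.859009 = 13329.365472

L=678.859 V=13329.365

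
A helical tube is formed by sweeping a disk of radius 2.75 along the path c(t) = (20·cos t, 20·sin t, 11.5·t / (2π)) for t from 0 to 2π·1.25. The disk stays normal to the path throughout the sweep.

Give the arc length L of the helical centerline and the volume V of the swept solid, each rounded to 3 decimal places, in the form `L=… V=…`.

2πR = 2π·20 = 125.663706
per-turn = √(125.663706² + 11.5²) = √(15791.3670 + 132.25) = √15923.6170 = 126.188815
L = 1.25 × 126.188815 = 157.736019
V = π·2.75² × L = 23.758294 × 157.736019 = 3747.538779

L=157.736 V=3747.539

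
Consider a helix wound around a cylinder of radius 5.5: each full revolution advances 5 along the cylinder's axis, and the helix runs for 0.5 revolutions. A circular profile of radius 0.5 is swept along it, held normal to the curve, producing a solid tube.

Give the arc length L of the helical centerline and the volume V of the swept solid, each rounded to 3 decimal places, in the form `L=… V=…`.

2πR = 2π·5.5 = 34.557519
per-turn = √(34.557519² + 5²) = √(1194.2221 + 25) = √1219.2221 = 34.917361
L = 0.5 × 34.917361 = 17.458681
V = π·0.5² × L = 0.785398 × 17.458681 = 13.712016

L=17.459 V=13.712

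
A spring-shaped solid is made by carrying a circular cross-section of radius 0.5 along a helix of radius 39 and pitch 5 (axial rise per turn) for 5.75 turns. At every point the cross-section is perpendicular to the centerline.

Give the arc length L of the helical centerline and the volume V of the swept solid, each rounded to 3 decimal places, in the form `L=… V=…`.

L=1409.298 V=1106.860

2πR = 2π·39 = 245.044227
per-turn = √(245.044227² + 5²) = √(60046.6732 + 25) = √60071.6732 = 245.095233
L = 5.75 × 245.095233 = 1409.297589
V = π·0.5² × L = 0.785398 × 1409.297589 = 1106.859738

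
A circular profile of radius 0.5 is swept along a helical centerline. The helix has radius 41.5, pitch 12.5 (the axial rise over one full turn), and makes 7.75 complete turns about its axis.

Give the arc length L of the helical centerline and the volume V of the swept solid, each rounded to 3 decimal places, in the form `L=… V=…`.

L=2023.150 V=1588.978

2πR = 2π·41.5 = 260.752190
per-turn = √(260.752190² + 12.5²) = √(67991.7047 + 156.25) = √68147.9547 = 261.051632
L = 7.75 × 261.051632 = 2023.150150
V = π·0.5² × L = 0.785398 × 2023.150150 = 1588.978412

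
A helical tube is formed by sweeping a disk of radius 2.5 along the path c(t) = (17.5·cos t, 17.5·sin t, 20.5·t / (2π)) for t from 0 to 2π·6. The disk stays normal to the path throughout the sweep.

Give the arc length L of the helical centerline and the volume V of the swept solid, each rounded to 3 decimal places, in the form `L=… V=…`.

L=671.102 V=13177.067

2πR = 2π·17.5 = 109.955743
per-turn = √(109.955743² + 20.5²) = √(12090.2654 + 420.25) = √12510.5154 = 111.850415
L = 6 × 111.850415 = 671.102491
V = π·2.5² × L = 19.634954 × 671.102491 = 13177.066607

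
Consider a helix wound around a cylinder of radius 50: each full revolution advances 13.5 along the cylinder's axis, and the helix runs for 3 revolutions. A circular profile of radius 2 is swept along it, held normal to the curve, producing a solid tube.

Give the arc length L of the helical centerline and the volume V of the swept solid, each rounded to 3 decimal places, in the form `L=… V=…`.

2πR = 2π·50 = 314.159265
per-turn = √(314.159265² + 13.5²) = √(98696.0440 + 182.25) = √98878.2940 = 314.449191
L = 3 × 314.449191 = 943.347574
V = π·2² × L = 12.566371 × 943.347574 = 11854.455238

L=943.348 V=11854.455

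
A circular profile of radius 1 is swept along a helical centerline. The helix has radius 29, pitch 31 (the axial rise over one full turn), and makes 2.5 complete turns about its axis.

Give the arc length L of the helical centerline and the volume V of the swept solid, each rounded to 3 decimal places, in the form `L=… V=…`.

2πR = 2π·29 = 182.212374
per-turn = √(182.212374² + 31²) = √(33201.3492 + 961) = √34162.3492 = 184.830596
L = 2.5 × 184.830596 = 462.076490
V = π·1² × L = 3.141593 × 462.076490 = 1451.656106

L=462.076 V=1451.656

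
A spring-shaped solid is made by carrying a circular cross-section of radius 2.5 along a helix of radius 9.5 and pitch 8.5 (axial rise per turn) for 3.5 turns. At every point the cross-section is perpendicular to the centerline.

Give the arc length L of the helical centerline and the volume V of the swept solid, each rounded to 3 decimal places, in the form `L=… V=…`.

2πR = 2π·9.5 = 59.690260
per-turn = √(59.690260² + 8.5²) = √(3562.9272 + 72.25) = √3635.1772 = 60.292431
L = 3.5 × 60.292431 = 211.023507
V = π·2.5² × L = 19.634954 × 211.023507 = 4143.436873

L=211.024 V=4143.437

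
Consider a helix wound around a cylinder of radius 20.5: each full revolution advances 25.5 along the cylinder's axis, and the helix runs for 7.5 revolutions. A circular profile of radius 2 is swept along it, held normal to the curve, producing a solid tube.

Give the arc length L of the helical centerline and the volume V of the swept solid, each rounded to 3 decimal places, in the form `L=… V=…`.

2πR = 2π·20.5 = 128.805299
per-turn = √(128.805299² + 25.5²) = √(16590.8050 + 650.25) = √17241.0550 = 131.305198
L = 7.5 × 131.305198 = 984.788984
V = π·2² × L = 12.566371 × 984.788984 = 12375.223354

L=984.789 V=12375.223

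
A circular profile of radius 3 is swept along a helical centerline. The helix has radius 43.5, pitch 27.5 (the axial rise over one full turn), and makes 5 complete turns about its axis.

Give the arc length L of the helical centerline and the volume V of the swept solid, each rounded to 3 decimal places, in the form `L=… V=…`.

L=1373.493 V=38834.591

2πR = 2π·43.5 = 273.318561
per-turn = √(273.318561² + 27.5²) = √(74703.0357 + 756.25) = √75459.2857 = 274.698536
L = 5 × 274.698536 = 1373.492680
V = π·3² × L = 28.274334 × 1373.492680 = 38834.590627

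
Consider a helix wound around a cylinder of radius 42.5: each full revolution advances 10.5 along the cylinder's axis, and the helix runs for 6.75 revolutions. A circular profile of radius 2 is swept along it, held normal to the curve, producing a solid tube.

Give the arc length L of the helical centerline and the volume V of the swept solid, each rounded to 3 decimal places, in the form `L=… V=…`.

L=1803.882 V=22668.246

2πR = 2π·42.5 = 267.035376
per-turn = √(267.035376² + 10.5²) = √(71307.8918 + 110.25) = √71418.1418 = 267.241729
L = 6.75 × 267.241729 = 1803.881672
V = π·2² × L = 12.566371 × 1803.881672 = 22668.245632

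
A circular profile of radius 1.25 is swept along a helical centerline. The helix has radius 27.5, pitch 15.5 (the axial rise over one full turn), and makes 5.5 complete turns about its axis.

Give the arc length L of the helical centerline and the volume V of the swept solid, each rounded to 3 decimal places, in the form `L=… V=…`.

2πR = 2π·27.5 = 172.787596
per-turn = √(172.787596² + 15.5²) = √(29855.5533 + 240.25) = √30095.8033 = 173.481421
L = 5.5 × 173.481421 = 954.147814
V = π·1.25² × L = 4.908739 × 954.147814 = 4683.662128

L=954.148 V=4683.662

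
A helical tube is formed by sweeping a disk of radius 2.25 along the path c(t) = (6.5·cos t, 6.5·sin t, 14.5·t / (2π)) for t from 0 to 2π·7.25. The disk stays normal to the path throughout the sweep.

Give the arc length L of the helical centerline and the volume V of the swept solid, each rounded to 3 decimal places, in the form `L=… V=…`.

2πR = 2π·6.5 = 40.840704
per-turn = √(40.840704² + 14.5²) = √(1667.9631 + 210.25) = √1878.2131 = 43.338356
L = 7.25 × 43.338356 = 314.203085
V = π·2.25² × L = 15.904313 × 314.203085 = 4997.184143

L=314.203 V=4997.184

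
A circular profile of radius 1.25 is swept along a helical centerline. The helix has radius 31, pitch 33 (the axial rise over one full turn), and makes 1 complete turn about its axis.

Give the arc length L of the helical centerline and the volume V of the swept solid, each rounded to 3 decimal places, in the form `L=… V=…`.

L=197.554 V=969.743

2πR = 2π·31 = 194.778745
per-turn = √(194.778745² + 33²) = √(37938.7593 + 1089) = √39027.7593 = 197.554446
L = 1 × 197.554446 = 197.554446
V = π·1.25² × L = 4.908739 × 197.554446 = 969.743121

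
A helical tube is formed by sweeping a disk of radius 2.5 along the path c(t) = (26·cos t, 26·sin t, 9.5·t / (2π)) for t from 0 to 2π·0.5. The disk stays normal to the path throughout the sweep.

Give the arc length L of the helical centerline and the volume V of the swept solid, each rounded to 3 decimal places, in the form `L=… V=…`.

2πR = 2π·26 = 163.362818
per-turn = √(163.362818² + 9.5²) = √(26687.4103 + 90.25) = √26777.6603 = 163.638810
L = 0.5 × 163.638810 = 81.819405
V = π·2.5² × L = 19.634954 × 81.819405 = 1606.520265

L=81.819 V=1606.520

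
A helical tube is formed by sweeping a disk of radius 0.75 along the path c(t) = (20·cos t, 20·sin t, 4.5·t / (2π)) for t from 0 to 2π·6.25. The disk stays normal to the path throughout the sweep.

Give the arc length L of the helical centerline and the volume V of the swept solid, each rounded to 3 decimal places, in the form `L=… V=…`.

L=785.902 V=1388.803

2πR = 2π·20 = 125.663706
per-turn = √(125.663706² + 4.5²) = √(15791.3670 + 20.25) = √15811.6170 = 125.744253
L = 6.25 × 125.744253 = 785.901578
V = π·0.75² × L = 1.767146 × 785.901578 = 1388.802726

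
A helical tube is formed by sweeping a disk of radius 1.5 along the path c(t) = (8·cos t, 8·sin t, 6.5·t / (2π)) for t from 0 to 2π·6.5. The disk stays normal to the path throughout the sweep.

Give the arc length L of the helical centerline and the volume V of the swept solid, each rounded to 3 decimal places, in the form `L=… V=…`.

2πR = 2π·8 = 50.265482
per-turn = √(50.265482² + 6.5²) = √(2526.6187 + 42.25) = √2568.8687 = 50.684009
L = 6.5 × 50.684009 = 329.446056
V = π·1.5² × L = 7.068583 × 329.446056 = 2328.716945

L=329.446 V=2328.717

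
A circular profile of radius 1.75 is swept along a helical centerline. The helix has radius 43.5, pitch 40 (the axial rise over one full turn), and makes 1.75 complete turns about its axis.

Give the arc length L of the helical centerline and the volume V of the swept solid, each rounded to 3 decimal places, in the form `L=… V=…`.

L=483.403 V=4650.878

2πR = 2π·43.5 = 273.318561
per-turn = √(273.318561² + 40²) = √(74703.0357 + 1600) = √76303.0357 = 276.230041
L = 1.75 × 276.230041 = 483.402572
V = π·1.75² × L = 9.621128 × 483.402572 = 4650.877782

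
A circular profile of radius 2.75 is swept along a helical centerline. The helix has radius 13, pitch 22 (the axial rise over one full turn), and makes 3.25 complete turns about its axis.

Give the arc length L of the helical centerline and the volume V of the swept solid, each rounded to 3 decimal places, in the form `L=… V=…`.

L=274.925 V=6531.746

2πR = 2π·13 = 81.681409
per-turn = √(81.681409² + 22²) = √(6671.8526 + 484) = √7155.8526 = 84.592273
L = 3.25 × 84.592273 = 274.924886
V = π·2.75² × L = 23.758294 × 274.924886 = 6531.746386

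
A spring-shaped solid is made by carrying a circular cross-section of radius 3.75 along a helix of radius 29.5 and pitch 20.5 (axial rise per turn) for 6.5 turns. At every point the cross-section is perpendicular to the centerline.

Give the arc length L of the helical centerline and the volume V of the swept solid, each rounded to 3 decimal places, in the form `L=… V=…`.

L=1212.147 V=53551.017

2πR = 2π·29.5 = 185.353967
per-turn = √(185.353967² + 20.5²) = √(34356.0929 + 420.25) = √34776.3429 = 186.484163
L = 6.5 × 186.484163 = 1212.147057
V = π·3.75² × L = 44.178647 × 1212.147057 = 53551.016580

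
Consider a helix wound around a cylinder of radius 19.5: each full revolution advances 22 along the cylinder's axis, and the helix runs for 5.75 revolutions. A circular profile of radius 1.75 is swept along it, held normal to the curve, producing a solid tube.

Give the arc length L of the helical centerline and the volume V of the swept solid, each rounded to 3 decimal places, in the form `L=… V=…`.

2πR = 2π·19.5 = 122.522113
per-turn = √(122.522113² + 22²) = √(15011.6683 + 484) = √15495.6683 = 124.481598
L = 5.75 × 124.481598 = 715.769190
V = π·1.75² × L = 9.621128 × 715.769190 = 6886.506636

L=715.769 V=6886.507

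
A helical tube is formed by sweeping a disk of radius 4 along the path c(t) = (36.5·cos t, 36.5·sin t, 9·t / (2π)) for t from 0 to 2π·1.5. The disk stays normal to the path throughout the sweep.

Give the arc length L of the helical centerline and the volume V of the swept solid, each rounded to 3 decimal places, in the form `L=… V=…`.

L=344.269 V=17304.857

2πR = 2π·36.5 = 229.336264
per-turn = √(229.336264² + 9²) = √(52595.1219 + 81) = √52676.1219 = 229.512792
L = 1.5 × 229.512792 = 344.269189
V = π·4² × L = 50.265482 × 344.269189 = 17304.856857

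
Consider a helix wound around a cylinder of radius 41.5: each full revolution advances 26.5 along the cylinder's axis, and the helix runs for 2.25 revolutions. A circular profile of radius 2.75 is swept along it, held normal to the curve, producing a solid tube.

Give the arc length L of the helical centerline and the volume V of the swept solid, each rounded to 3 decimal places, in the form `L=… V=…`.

2πR = 2π·41.5 = 260.752190
per-turn = √(260.752190² + 26.5²) = √(67991.7047 + 702.25) = √68693.9547 = 262.095316
L = 2.25 × 262.095316 = 589.714461
V = π·2.75² × L = 23.758294 × 589.714461 = 14010.609807

L=589.714 V=14010.610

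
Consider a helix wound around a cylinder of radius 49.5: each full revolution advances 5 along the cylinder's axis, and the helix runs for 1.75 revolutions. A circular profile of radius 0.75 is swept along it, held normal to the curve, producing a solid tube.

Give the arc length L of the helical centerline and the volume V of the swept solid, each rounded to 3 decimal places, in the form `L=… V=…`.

2πR = 2π·49.5 = 311.017673
per-turn = √(311.017673² + 5²) = √(96731.9927 + 25) = √96756.9927 = 311.057861
L = 1.75 × 311.057861 = 544.351256
V = π·0.75² × L = 1.767146 × 544.351256 = 961.948073

L=544.351 V=961.948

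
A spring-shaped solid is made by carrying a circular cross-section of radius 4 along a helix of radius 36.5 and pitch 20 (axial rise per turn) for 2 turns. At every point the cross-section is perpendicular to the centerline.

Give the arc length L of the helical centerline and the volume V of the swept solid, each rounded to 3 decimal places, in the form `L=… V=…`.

L=460.413 V=23142.901

2πR = 2π·36.5 = 229.336264
per-turn = √(229.336264² + 20²) = √(52595.1219 + 400) = √52995.1219 = 230.206694
L = 2 × 230.206694 = 460.413388
V = π·4² × L = 50.265482 × 460.413388 = 23142.901054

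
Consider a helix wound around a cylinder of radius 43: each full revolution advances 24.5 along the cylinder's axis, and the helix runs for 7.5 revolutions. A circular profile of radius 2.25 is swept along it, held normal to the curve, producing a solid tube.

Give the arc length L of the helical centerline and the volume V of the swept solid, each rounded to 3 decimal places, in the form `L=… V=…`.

2πR = 2π·43 = 270.176968
per-turn = √(270.176968² + 24.5²) = √(72995.5942 + 600.25) = √73595.8442 = 271.285540
L = 7.5 × 271.285540 = 2034.641549
V = π·2.25² × L = 15.904313 × 2034.641549 = 32359.575651

L=2034.642 V=32359.576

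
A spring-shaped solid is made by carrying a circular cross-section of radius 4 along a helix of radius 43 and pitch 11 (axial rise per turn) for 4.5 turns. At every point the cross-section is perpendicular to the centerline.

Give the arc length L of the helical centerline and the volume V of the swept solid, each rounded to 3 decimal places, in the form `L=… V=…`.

2πR = 2π·43 = 270.176968
per-turn = √(270.176968² + 11²) = √(72995.5942 + 121) = √73116.5942 = 270.400803
L = 4.5 × 270.400803 = 1216.803613
V = π·4² × L = 50.265482 × 1216.803613 = 61163.220641

L=1216.804 V=61163.221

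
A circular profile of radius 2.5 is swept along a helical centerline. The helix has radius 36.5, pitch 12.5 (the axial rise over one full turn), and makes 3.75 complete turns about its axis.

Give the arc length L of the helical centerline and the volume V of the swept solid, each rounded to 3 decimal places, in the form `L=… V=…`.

2πR = 2π·36.5 = 229.336264
per-turn = √(229.336264² + 12.5²) = √(52595.1219 + 156.25) = √52751.3719 = 229.676668
L = 3.75 × 229.676668 = 861.287505
V = π·2.5² × L = 19.634954 × 861.287505 = 16911.340619

L=861.288 V=16911.341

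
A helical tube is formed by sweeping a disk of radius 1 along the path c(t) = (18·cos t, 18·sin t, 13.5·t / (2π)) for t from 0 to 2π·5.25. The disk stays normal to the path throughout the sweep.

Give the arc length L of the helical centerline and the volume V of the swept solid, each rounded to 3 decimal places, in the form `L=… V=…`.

2πR = 2π·18 = 113.097336
per-turn = √(113.097336² + 13.5²) = √(12791.0073 + 182.25) = √12973.2573 = 113.900208
L = 5.25 × 113.900208 = 597.976090
V = π·1² × L = 3.141593 × 597.976090 = 1878.597292

L=597.976 V=1878.597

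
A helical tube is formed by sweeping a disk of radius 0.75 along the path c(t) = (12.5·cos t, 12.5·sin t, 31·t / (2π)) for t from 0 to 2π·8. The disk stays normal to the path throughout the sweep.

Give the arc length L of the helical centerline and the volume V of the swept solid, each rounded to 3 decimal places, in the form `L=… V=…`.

L=675.491 V=1193.691

2πR = 2π·12.5 = 78.539816
per-turn = √(78.539816² + 31²) = √(6168.5028 + 961) = √7129.5028 = 84.436383
L = 8 × 84.436383 = 675.491063
V = π·0.75² × L = 1.767146 × 675.491063 = 1193.691240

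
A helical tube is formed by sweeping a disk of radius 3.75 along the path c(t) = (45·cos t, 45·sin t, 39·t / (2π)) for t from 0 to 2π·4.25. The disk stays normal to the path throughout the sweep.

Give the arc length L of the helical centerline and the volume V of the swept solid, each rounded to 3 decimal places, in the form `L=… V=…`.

2πR = 2π·45 = 282.743339
per-turn = √(282.743339² + 39²) = √(79943.7956 + 1521) = √81464.7956 = 285.420384
L = 4.25 × 285.420384 = 1213.036632
V = π·3.75² × L = 44.178647 × 1213.036632 = 53590.316804

L=1213.037 V=53590.317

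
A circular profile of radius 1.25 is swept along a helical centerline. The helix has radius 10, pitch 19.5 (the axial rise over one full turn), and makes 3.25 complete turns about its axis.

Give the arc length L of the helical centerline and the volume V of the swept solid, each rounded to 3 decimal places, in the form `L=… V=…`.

L=213.812 V=1049.546

2πR = 2π·10 = 62.831853
per-turn = √(62.831853² + 19.5²) = √(3947.8418 + 380.25) = √4328.0918 = 65.788234
L = 3.25 × 65.788234 = 213.811761
V = π·1.25² × L = 4.908739 × 213.811761 = 1049.546028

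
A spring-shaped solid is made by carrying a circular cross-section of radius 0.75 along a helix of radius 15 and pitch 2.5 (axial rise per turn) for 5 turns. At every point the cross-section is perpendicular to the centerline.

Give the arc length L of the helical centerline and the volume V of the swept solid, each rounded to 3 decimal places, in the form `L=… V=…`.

2πR = 2π·15 = 94.247780
per-turn = √(94.247780² + 2.5²) = √(8882.6440 + 6.25) = √8888.8940 = 94.280931
L = 5 × 94.280931 = 471.404655
V = π·0.75² × L = 1.767146 × 471.404655 = 833.040789

L=471.405 V=833.041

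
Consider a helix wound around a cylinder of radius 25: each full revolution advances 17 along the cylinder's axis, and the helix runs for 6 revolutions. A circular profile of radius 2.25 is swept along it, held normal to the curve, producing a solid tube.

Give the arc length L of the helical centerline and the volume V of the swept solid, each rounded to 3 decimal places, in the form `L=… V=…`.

L=947.981 V=15076.990

2πR = 2π·25 = 157.079633
per-turn = √(157.079633² + 17²) = √(24674.0110 + 289) = √24963.0110 = 157.996870
L = 6 × 157.996870 = 947.981221
V = π·2.25² × L = 15.904313 × 947.981221 = 15076.989882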